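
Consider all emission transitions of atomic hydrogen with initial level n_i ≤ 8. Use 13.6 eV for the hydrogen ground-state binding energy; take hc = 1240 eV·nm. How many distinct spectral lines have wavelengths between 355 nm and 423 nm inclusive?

3

Enumerate all n_i → n_f pairs with 1 ≤ n_f < n_i ≤ 8 and compute λ = 1240 / [13.6·1·(1/n_f² − 1/n_i²)].
Lines falling in [355, 423] nm: 8→2 (389.0 nm), 7→2 (397.1 nm), 6→2 (410.3 nm).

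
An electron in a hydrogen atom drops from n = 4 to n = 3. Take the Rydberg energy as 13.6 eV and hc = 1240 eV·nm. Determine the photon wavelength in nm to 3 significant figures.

1880 nm

ΔE = 13.60 × (1/3² − 1/4²) = 13.60 × 0.04861 = 0.6611 eV.
λ = hc/ΔE = 1240 / 0.6611 = 1880 nm.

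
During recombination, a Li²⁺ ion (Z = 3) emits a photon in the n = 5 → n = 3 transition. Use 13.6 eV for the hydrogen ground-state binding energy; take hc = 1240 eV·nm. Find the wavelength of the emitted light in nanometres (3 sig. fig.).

142 nm

For Z = 3 the level energies scale as Z², so the effective Rydberg energy is 13.6 × 9 = 122.4 eV.
ΔE = 122.4 × (1/3² − 1/5²) = 122.4 × 0.07111 = 8.704 eV.
λ = hc/ΔE = 1240 / 8.704 = 142 nm.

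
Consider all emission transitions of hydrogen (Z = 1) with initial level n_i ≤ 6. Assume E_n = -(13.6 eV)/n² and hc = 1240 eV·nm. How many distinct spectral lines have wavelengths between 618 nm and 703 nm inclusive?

1

Enumerate all n_i → n_f pairs with 1 ≤ n_f < n_i ≤ 6 and compute λ = 1240 / [13.6·1·(1/n_f² − 1/n_i²)].
Lines falling in [618, 703] nm: 3→2 (656.5 nm).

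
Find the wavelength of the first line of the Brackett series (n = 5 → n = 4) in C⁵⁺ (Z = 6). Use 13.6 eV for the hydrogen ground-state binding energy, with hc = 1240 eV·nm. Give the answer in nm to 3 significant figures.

The Brackett series terminates on n_f = 4; the first line has n_i = 4+1 = 5.
ΔE = 489.6 × (1/4² − 1/5²) = 11.02 eV.
λ = 1240 / 11.02 = 113 nm.

113 nm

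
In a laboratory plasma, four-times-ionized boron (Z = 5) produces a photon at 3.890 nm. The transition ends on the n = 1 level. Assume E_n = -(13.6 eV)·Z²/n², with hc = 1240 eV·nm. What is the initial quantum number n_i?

n_i = 4

The photon energy is ΔE = hc/λ = 1240 / 3.890 = 318.8 eV.
With Z = 5, ΔE = 340.0 × (1/n_f² − 1/n_i²), so 1/n_f² − 1/n_i² = 0.9375.
With n_f = 1: 1/n_i² = 1/1 − 0.9375 = 0.06245, so n_i ≈ 4.00.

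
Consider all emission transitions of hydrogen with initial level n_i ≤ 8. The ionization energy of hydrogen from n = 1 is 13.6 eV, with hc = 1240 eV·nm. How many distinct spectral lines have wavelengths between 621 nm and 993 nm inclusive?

2

Enumerate all n_i → n_f pairs with 1 ≤ n_f < n_i ≤ 8 and compute λ = 1240 / [13.6·1·(1/n_f² − 1/n_i²)].
Lines falling in [621, 993] nm: 3→2 (656.5 nm), 8→3 (954.9 nm).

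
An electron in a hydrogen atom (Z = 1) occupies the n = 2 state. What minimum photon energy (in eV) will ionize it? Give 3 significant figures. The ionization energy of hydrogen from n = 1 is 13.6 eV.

E_2 = −13.60/4 = −3.40 eV, so ionization (to E = 0) requires 3.40 eV.

3.40 eV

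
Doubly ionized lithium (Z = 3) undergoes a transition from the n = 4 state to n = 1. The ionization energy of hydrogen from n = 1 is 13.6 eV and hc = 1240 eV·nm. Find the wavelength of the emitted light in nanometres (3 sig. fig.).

For Z = 3 the level energies scale as Z², so the effective Rydberg energy is 13.6 × 9 = 122.4 eV.
ΔE = 122.4 × (1/1² − 1/4²) = 122.4 × 0.9375 = 114.8 eV.
λ = hc/ΔE = 1240 / 114.8 = 10.8 nm.

10.8 nm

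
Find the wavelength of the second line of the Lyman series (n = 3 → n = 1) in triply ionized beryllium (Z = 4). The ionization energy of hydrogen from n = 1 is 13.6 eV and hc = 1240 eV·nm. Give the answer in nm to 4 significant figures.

6.411 nm

The Lyman series terminates on n_f = 1; the second line has n_i = 1+2 = 3.
ΔE = 217.6 × (1/1² − 1/3²) = 193.4 eV.
λ = 1240 / 193.4 = 6.411 nm.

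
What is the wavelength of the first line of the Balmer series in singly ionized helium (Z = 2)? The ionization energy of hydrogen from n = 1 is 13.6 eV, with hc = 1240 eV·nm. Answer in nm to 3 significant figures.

The Balmer series terminates on n_f = 2; the first line has n_i = 2+1 = 3.
ΔE = 54.40 × (1/2² − 1/3²) = 7.556 eV.
λ = 1240 / 7.556 = 164 nm.

164 nm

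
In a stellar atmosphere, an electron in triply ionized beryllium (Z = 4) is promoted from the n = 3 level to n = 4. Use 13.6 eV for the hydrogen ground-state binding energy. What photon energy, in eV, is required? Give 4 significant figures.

The Bohr energies scale as Z², so for Z = 4: E_n = −217.6/n² eV.
E_4 = −217.6/16 = −13.60 eV and E_3 = −217.6/9 = −24.18 eV.
The photon energy is |E_4 − E_3| = 10.58 eV.

10.58 eV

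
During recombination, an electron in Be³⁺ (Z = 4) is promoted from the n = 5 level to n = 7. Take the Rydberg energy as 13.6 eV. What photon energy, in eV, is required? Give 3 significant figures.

4.26 eV

The Bohr energies scale as Z², so for Z = 4: E_n = −217.6/n² eV.
E_7 = −217.6/49 = −4.441 eV and E_5 = −217.6/25 = −8.704 eV.
The photon energy is |E_7 − E_5| = 4.26 eV.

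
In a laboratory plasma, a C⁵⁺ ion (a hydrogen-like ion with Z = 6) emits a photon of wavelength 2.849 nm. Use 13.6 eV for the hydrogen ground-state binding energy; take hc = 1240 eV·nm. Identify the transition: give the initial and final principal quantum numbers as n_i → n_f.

n_i = 3, n_f = 1

The photon energy is ΔE = hc/λ = 1240 / 2.849 = 435.2 eV.
With Z = 6, ΔE = 489.6 × (1/n_f² − 1/n_i²), so 1/n_f² − 1/n_i² = 0.8890.
Trying n_f = 1 gives 1/n_i² = 0.1110, i.e. n_i ≈ 3; this pair matches.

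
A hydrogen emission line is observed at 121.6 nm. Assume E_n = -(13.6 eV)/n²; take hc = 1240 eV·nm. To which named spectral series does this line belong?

Lyman

ΔE = 1240/121.6 = 10.20 eV.
This matches 13.6 × (1/1² − 1/2²), so n_f = 1: the Lyman series.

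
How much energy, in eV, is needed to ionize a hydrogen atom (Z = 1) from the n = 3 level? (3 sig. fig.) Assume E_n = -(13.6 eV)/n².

1.51 eV

E_3 = −13.60/9 = −1.51 eV, so ionization (to E = 0) requires 1.51 eV.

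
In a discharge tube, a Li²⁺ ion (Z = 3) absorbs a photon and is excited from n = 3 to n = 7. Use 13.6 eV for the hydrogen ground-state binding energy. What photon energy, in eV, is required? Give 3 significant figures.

11.1 eV

The Bohr energies scale as Z², so for Z = 3: E_n = −122.4/n² eV.
E_7 = −122.4/49 = −2.498 eV and E_3 = −122.4/9 = −13.60 eV.
The photon energy is |E_7 − E_3| = 11.1 eV.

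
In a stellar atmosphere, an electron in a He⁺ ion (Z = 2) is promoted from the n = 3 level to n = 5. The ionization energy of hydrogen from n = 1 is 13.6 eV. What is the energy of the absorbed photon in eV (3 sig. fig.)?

The Bohr energies scale as Z², so for Z = 2: E_n = −54.40/n² eV.
E_5 = −54.40/25 = −2.176 eV and E_3 = −54.40/9 = −6.044 eV.
The photon energy is |E_5 − E_3| = 3.87 eV.

3.87 eV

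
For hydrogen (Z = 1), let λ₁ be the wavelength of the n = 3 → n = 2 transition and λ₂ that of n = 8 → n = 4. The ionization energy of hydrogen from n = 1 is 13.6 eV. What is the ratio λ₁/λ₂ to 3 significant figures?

λ ∝ 1/ΔE ∝ 1/(1/n_f² − 1/n_i²), and the Z² and hc factors cancel in the ratio.
λ₁/λ₂ = (1/4² − 1/8²)/(1/2² − 1/3²) = 0.04688/0.1389 = 0.338.

0.338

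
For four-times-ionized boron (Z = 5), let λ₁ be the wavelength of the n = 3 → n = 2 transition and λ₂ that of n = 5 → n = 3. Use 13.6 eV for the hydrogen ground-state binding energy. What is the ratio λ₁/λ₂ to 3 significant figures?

λ ∝ 1/ΔE ∝ 1/(1/n_f² − 1/n_i²), and the Z² and hc factors cancel in the ratio.
λ₁/λ₂ = (1/3² − 1/5²)/(1/2² − 1/3²) = 0.07111/0.1389 = 0.512.

0.512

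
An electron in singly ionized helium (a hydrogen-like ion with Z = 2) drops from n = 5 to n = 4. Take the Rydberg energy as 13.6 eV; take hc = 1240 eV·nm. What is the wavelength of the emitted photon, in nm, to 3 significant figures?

1010 nm

For Z = 2 the level energies scale as Z², so the effective Rydberg energy is 13.6 × 4 = 54.40 eV.
ΔE = 54.40 × (1/4² − 1/5²) = 54.40 × 0.02250 = 1.224 eV.
λ = hc/ΔE = 1240 / 1.224 = 1010 nm.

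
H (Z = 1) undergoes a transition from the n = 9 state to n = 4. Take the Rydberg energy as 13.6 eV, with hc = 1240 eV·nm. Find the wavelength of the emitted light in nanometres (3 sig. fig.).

1820 nm

ΔE = 13.60 × (1/4² − 1/9²) = 13.60 × 0.05015 = 0.6821 eV.
λ = hc/ΔE = 1240 / 0.6821 = 1820 nm.
This line belongs to the Brackett series.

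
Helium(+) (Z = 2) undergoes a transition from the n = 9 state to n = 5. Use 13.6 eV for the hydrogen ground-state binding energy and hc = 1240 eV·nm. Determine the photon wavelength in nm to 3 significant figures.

For Z = 2 the level energies scale as Z², so the effective Rydberg energy is 13.6 × 4 = 54.40 eV.
ΔE = 54.40 × (1/5² − 1/9²) = 54.40 × 0.02765 = 1.504 eV.
λ = hc/ΔE = 1240 / 1.504 = 824 nm.

824 nm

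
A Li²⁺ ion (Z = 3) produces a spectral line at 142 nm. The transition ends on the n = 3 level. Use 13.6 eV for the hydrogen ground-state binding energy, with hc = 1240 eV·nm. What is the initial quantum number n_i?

The photon energy is ΔE = hc/λ = 1240 / 142 = 8.732 eV.
With Z = 3, ΔE = 122.4 × (1/n_f² − 1/n_i²), so 1/n_f² − 1/n_i² = 0.07134.
With n_f = 3: 1/n_i² = 1/9 − 0.07134 = 0.03977, so n_i ≈ 5.01.

n_i = 5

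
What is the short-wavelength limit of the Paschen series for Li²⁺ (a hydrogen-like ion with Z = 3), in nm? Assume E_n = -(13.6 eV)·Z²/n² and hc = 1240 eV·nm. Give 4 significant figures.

The Paschen series has lower level n_f = 3; the series limit corresponds to n_i → ∞.
ΔE_max = 13.6 × 9 / 3² = 13.60 eV.
λ_min = 1240 / 13.60 = 91.18 nm.

91.18 nm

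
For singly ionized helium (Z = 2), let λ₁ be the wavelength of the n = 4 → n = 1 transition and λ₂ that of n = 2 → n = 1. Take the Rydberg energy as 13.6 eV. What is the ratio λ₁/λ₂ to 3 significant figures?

λ ∝ 1/ΔE ∝ 1/(1/n_f² − 1/n_i²), and the Z² and hc factors cancel in the ratio.
λ₁/λ₂ = (1/1² − 1/2²)/(1/1² − 1/4²) = 0.7500/0.9375 = 0.800.

0.800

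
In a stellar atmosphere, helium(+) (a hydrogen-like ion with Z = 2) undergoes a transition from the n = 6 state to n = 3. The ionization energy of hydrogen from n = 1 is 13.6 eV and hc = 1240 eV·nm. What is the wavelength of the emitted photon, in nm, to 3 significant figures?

274 nm

For Z = 2 the level energies scale as Z², so the effective Rydberg energy is 13.6 × 4 = 54.40 eV.
ΔE = 54.40 × (1/3² − 1/6²) = 54.40 × 0.08333 = 4.533 eV.
λ = hc/ΔE = 1240 / 4.533 = 274 nm.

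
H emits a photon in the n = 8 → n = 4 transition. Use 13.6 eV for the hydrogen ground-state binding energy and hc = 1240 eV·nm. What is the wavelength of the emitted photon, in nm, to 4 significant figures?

ΔE = 13.60 × (1/4² − 1/8²) = 13.60 × 0.04688 = 0.6375 eV.
λ = hc/ΔE = 1240 / 0.6375 = 1945 nm.
This line belongs to the Brackett series.

1945 nm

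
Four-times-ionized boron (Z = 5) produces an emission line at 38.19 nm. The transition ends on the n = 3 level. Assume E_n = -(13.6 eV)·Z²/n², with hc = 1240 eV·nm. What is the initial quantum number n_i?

The photon energy is ΔE = hc/λ = 1240 / 38.19 = 32.47 eV.
With Z = 5, ΔE = 340.0 × (1/n_f² − 1/n_i²), so 1/n_f² − 1/n_i² = 0.09550.
With n_f = 3: 1/n_i² = 1/9 − 0.09550 = 0.01561, so n_i ≈ 8.00.

n_i = 8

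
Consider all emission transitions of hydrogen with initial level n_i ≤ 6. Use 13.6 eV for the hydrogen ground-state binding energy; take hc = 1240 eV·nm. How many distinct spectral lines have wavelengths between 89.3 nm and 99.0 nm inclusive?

3

Enumerate all n_i → n_f pairs with 1 ≤ n_f < n_i ≤ 6 and compute λ = 1240 / [13.6·1·(1/n_f² − 1/n_i²)].
Lines falling in [89.3, 99.0] nm: 6→1 (93.78 nm), 5→1 (94.98 nm), 4→1 (97.25 nm).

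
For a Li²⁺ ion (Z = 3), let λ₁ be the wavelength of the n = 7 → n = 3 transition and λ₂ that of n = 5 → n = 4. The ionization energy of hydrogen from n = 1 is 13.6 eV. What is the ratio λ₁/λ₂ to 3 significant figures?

λ ∝ 1/ΔE ∝ 1/(1/n_f² − 1/n_i²), and the Z² and hc factors cancel in the ratio.
λ₁/λ₂ = (1/4² − 1/5²)/(1/3² − 1/7²) = 0.02250/0.09070 = 0.248.

0.248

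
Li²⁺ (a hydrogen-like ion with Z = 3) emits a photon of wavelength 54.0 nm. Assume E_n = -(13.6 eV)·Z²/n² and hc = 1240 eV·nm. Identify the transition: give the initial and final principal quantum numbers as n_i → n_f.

The photon energy is ΔE = hc/λ = 1240 / 54.0 = 22.96 eV.
With Z = 3, ΔE = 122.4 × (1/n_f² − 1/n_i²), so 1/n_f² − 1/n_i² = 0.1876.
Trying n_f = 2 gives 1/n_i² = 0.06239, i.e. n_i ≈ 4; this pair matches.

n_i = 4, n_f = 2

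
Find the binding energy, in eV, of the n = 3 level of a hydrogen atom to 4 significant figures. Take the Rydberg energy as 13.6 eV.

1.511 eV

E_3 = −13.60/9 = −1.511 eV, so ionization (to E = 0) requires 1.511 eV.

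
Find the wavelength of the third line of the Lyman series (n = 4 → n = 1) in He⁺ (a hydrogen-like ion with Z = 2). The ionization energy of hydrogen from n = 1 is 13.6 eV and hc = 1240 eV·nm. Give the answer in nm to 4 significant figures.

24.31 nm

The Lyman series terminates on n_f = 1; the third line has n_i = 1+3 = 4.
ΔE = 54.40 × (1/1² − 1/4²) = 51.00 eV.
λ = 1240 / 51.00 = 24.31 nm.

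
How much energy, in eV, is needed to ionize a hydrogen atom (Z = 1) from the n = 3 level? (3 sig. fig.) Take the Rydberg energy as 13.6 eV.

1.51 eV

E_3 = −13.60/9 = −1.51 eV, so ionization (to E = 0) requires 1.51 eV.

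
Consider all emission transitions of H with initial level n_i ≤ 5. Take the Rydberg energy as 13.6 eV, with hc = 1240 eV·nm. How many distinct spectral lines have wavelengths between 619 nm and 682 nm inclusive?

1

Enumerate all n_i → n_f pairs with 1 ≤ n_f < n_i ≤ 5 and compute λ = 1240 / [13.6·1·(1/n_f² − 1/n_i²)].
Lines falling in [619, 682] nm: 3→2 (656.5 nm).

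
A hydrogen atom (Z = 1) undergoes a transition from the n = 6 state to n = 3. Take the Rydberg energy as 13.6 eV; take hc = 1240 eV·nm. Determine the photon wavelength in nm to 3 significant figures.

1090 nm

ΔE = 13.60 × (1/3² − 1/6²) = 13.60 × 0.08333 = 1.133 eV.
λ = hc/ΔE = 1240 / 1.133 = 1090 nm.
This line belongs to the Paschen series.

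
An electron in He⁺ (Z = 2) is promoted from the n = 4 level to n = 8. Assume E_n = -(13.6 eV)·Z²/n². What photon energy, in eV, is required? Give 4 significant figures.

The Bohr energies scale as Z², so for Z = 2: E_n = −54.40/n² eV.
E_8 = −54.40/64 = −0.8500 eV and E_4 = −54.40/16 = −3.400 eV.
The photon energy is |E_8 − E_4| = 2.550 eV.

2.550 eV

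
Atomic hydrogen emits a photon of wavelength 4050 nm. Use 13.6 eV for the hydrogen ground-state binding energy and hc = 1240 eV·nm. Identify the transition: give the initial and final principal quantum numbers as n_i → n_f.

n_i = 5, n_f = 4

The photon energy is ΔE = hc/λ = 1240 / 4050 = 0.3062 eV.
With Z = 1, ΔE = 13.60 × (1/n_f² − 1/n_i²), so 1/n_f² − 1/n_i² = 0.02251.
Trying n_f = 4 gives 1/n_i² = 0.03999, i.e. n_i ≈ 5; this pair matches.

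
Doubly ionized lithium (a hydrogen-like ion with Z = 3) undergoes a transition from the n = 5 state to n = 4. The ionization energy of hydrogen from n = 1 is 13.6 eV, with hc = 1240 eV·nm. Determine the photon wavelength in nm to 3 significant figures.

For Z = 3 the level energies scale as Z², so the effective Rydberg energy is 13.6 × 9 = 122.4 eV.
ΔE = 122.4 × (1/4² − 1/5²) = 122.4 × 0.02250 = 2.754 eV.
λ = hc/ΔE = 1240 / 2.754 = 450 nm.

450 nm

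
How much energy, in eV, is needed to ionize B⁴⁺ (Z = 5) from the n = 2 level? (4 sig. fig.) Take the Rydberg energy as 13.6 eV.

85.00 eV

E_n = −13.6 Z²/n² = −340.0/n² eV for Z = 5.
E_2 = −340.0/4 = −85.00 eV, so ionization (to E = 0) requires 85.00 eV.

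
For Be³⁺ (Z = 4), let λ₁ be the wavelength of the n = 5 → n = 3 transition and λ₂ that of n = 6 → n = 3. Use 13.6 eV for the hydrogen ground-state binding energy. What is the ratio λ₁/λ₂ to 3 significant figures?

λ ∝ 1/ΔE ∝ 1/(1/n_f² − 1/n_i²), and the Z² and hc factors cancel in the ratio.
λ₁/λ₂ = (1/3² − 1/6²)/(1/3² − 1/5²) = 0.08333/0.07111 = 1.17.

1.17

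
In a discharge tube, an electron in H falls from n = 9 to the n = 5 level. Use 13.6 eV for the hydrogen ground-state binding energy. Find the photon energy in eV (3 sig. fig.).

0.376 eV

E_9 = −13.60/81 = −0.1679 eV and E_5 = −13.60/25 = −0.5440 eV.
The photon energy is |E_9 − E_5| = 0.376 eV.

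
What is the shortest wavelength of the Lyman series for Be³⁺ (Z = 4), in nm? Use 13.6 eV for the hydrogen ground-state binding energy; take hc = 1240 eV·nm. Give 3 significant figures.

The Lyman series has lower level n_f = 1; the series limit corresponds to n_i → ∞.
ΔE_max = 13.6 × 16 / 1² = 217.6 eV.
λ_min = 1240 / 217.6 = 5.70 nm.

5.70 nm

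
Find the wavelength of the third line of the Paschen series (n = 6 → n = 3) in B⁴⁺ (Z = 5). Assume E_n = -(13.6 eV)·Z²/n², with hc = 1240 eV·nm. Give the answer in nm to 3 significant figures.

43.8 nm

The Paschen series terminates on n_f = 3; the third line has n_i = 3+3 = 6.
ΔE = 340.0 × (1/3² − 1/6²) = 28.33 eV.
λ = 1240 / 28.33 = 43.8 nm.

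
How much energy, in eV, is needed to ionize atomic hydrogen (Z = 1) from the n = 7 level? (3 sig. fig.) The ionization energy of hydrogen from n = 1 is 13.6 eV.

E_7 = −13.60/49 = −0.278 eV, so ionization (to E = 0) requires 0.278 eV.

0.278 eV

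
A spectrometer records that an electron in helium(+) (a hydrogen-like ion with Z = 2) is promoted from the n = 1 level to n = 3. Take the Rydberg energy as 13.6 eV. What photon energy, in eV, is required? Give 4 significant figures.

48.36 eV

The Bohr energies scale as Z², so for Z = 2: E_n = −54.40/n² eV.
E_3 = −54.40/9 = −6.044 eV and E_1 = −54.40/1 = −54.40 eV.
The photon energy is |E_3 − E_1| = 48.36 eV.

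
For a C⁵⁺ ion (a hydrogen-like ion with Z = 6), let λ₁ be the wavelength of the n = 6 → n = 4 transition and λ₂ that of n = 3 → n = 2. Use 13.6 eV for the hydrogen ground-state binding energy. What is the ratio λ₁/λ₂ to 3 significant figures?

4.00

λ ∝ 1/ΔE ∝ 1/(1/n_f² − 1/n_i²), and the Z² and hc factors cancel in the ratio.
λ₁/λ₂ = (1/2² − 1/3²)/(1/4² − 1/6²) = 0.1389/0.03472 = 4.00.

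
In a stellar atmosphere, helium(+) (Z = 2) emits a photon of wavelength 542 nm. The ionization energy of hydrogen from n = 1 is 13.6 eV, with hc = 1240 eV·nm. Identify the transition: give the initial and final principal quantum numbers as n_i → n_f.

n_i = 7, n_f = 4

The photon energy is ΔE = hc/λ = 1240 / 542 = 2.288 eV.
With Z = 2, ΔE = 54.40 × (1/n_f² − 1/n_i²), so 1/n_f² − 1/n_i² = 0.04206.
Trying n_f = 4 gives 1/n_i² = 0.02044, i.e. n_i ≈ 7; this pair matches.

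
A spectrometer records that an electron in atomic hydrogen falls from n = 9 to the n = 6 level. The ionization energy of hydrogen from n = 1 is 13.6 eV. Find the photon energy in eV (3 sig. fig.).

E_9 = −13.60/81 = −0.1679 eV and E_6 = −13.60/36 = −0.3778 eV.
The photon energy is |E_9 − E_6| = 0.210 eV.

0.210 eV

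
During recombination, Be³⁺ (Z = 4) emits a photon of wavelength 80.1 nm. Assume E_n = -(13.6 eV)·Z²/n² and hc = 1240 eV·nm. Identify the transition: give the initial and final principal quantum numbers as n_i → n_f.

n_i = 5, n_f = 3

The photon energy is ΔE = hc/λ = 1240 / 80.1 = 15.48 eV.
With Z = 4, ΔE = 217.6 × (1/n_f² − 1/n_i²), so 1/n_f² − 1/n_i² = 0.07114.
Trying n_f = 3 gives 1/n_i² = 0.03997, i.e. n_i ≈ 5; this pair matches.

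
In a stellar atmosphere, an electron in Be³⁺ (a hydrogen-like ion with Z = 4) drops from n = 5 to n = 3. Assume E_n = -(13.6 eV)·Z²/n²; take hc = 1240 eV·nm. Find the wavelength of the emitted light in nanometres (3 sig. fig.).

80.1 nm

For Z = 4 the level energies scale as Z², so the effective Rydberg energy is 13.6 × 16 = 217.6 eV.
ΔE = 217.6 × (1/3² − 1/5²) = 217.6 × 0.07111 = 15.47 eV.
λ = hc/ΔE = 1240 / 15.47 = 80.1 nm.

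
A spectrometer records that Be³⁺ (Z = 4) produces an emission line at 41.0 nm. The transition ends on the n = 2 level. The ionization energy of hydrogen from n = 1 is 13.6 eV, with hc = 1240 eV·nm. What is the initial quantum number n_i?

n_i = 3

The photon energy is ΔE = hc/λ = 1240 / 41.0 = 30.24 eV.
With Z = 4, ΔE = 217.6 × (1/n_f² − 1/n_i²), so 1/n_f² − 1/n_i² = 0.1390.
With n_f = 2: 1/n_i² = 1/4 − 0.1390 = 0.1110, so n_i ≈ 3.00.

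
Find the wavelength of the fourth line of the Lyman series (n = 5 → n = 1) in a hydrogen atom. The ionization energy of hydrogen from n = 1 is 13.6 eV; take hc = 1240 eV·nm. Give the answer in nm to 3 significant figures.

95.0 nm

The Lyman series terminates on n_f = 1; the fourth line has n_i = 1+4 = 5.
ΔE = 13.60 × (1/1² − 1/5²) = 13.06 eV.
λ = 1240 / 13.06 = 95.0 nm.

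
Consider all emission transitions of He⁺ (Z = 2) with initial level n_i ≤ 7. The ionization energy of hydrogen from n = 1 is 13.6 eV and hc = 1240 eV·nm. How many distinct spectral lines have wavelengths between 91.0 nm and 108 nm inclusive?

Enumerate all n_i → n_f pairs with 1 ≤ n_f < n_i ≤ 7 and compute λ = 1240 / [13.6·4·(1/n_f² − 1/n_i²)].
Lines falling in [91.0, 108] nm: 7→2 (99.28 nm), 6→2 (102.6 nm).

2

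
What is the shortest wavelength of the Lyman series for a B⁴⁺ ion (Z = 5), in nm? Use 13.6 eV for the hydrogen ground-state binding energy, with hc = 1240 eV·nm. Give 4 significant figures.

The Lyman series has lower level n_f = 1; the series limit corresponds to n_i → ∞.
ΔE_max = 13.6 × 25 / 1² = 340.0 eV.
λ_min = 1240 / 340.0 = 3.647 nm.

3.647 nm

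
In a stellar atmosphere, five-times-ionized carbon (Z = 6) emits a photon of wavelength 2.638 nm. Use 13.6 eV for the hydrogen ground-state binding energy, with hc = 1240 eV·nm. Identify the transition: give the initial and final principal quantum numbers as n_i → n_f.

n_i = 5, n_f = 1

The photon energy is ΔE = hc/λ = 1240 / 2.638 = 470.1 eV.
With Z = 6, ΔE = 489.6 × (1/n_f² − 1/n_i²), so 1/n_f² − 1/n_i² = 0.9601.
Trying n_f = 1 gives 1/n_i² = 0.03992, i.e. n_i ≈ 5; this pair matches.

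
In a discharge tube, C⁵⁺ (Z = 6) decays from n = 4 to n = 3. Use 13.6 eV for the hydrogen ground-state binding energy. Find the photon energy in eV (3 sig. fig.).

23.8 eV

The Bohr energies scale as Z², so for Z = 6: E_n = −489.6/n² eV.
E_4 = −489.6/16 = −30.60 eV and E_3 = −489.6/9 = −54.40 eV.
The photon energy is |E_4 − E_3| = 23.8 eV.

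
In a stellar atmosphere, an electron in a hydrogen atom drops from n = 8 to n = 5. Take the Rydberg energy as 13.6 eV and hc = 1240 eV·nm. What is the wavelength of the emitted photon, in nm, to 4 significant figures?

ΔE = 13.60 × (1/5² − 1/8²) = 13.60 × 0.02438 = 0.3315 eV.
λ = hc/ΔE = 1240 / 0.3315 = 3741 nm.
This line belongs to the Pfund series.

3741 nm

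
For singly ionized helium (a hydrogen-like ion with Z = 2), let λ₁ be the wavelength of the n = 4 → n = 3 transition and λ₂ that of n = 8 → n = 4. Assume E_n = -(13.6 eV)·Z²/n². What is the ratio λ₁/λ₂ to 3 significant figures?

λ ∝ 1/ΔE ∝ 1/(1/n_f² − 1/n_i²), and the Z² and hc factors cancel in the ratio.
λ₁/λ₂ = (1/4² − 1/8²)/(1/3² − 1/4²) = 0.04688/0.04861 = 0.964.

0.964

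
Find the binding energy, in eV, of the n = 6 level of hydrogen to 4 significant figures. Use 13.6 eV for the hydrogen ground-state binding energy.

E_6 = −13.60/36 = −0.3778 eV, so ionization (to E = 0) requires 0.3778 eV.

0.3778 eV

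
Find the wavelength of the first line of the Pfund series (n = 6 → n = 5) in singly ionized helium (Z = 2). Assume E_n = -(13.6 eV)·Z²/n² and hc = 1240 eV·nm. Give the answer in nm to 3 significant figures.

1860 nm

The Pfund series terminates on n_f = 5; the first line has n_i = 5+1 = 6.
ΔE = 54.40 × (1/5² − 1/6²) = 0.6649 eV.
λ = 1240 / 0.6649 = 1860 nm.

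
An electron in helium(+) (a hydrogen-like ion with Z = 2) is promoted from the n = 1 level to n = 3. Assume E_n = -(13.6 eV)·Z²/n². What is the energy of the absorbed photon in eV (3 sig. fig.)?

The Bohr energies scale as Z², so for Z = 2: E_n = −54.40/n² eV.
E_3 = −54.40/9 = −6.044 eV and E_1 = −54.40/1 = −54.40 eV.
The photon energy is |E_3 − E_1| = 48.4 eV.

48.4 eV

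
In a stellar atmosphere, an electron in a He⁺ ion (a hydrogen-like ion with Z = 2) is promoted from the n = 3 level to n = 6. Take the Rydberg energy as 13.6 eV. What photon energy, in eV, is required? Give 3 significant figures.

The Bohr energies scale as Z², so for Z = 2: E_n = −54.40/n² eV.
E_6 = −54.40/36 = −1.511 eV and E_3 = −54.40/9 = −6.044 eV.
The photon energy is |E_6 − E_3| = 4.53 eV.

4.53 eV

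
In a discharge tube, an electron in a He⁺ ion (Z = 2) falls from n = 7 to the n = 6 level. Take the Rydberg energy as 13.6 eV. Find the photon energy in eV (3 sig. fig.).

0.401 eV

The Bohr energies scale as Z², so for Z = 2: E_n = −54.40/n² eV.
E_7 = −54.40/49 = −1.110 eV and E_6 = −54.40/36 = −1.511 eV.
The photon energy is |E_7 − E_6| = 0.401 eV.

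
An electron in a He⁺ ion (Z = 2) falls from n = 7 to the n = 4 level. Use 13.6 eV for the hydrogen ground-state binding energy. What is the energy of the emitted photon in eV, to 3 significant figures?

The Bohr energies scale as Z², so for Z = 2: E_n = −54.40/n² eV.
E_7 = −54.40/49 = −1.110 eV and E_4 = −54.40/16 = −3.400 eV.
The photon energy is |E_7 − E_4| = 2.29 eV.

2.29 eV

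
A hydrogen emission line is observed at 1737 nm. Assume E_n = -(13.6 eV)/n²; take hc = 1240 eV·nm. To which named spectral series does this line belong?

Brackett

ΔE = 1240/1737 = 0.7139 eV.
This matches 13.6 × (1/4² − 1/10²), so n_f = 4: the Brackett series.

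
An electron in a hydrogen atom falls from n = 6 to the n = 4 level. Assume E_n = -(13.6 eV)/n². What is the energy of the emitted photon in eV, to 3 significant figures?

0.472 eV

E_6 = −13.60/36 = −0.3778 eV and E_4 = −13.60/16 = −0.8500 eV.
The photon energy is |E_6 − E_4| = 0.472 eV.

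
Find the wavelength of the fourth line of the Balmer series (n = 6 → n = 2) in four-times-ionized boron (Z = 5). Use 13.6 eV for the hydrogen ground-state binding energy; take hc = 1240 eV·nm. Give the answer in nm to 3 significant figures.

The Balmer series terminates on n_f = 2; the fourth line has n_i = 2+4 = 6.
ΔE = 340.0 × (1/2² − 1/6²) = 75.56 eV.
λ = 1240 / 75.56 = 16.4 nm.

16.4 nm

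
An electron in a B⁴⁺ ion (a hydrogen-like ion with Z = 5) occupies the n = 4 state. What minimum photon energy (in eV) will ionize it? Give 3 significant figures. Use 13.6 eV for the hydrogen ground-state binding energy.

21.3 eV

E_n = −13.6 Z²/n² = −340.0/n² eV for Z = 5.
E_4 = −340.0/16 = −21.3 eV, so ionization (to E = 0) requires 21.3 eV.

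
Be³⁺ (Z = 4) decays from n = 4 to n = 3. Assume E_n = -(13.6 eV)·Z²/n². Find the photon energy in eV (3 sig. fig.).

10.6 eV

The Bohr energies scale as Z², so for Z = 4: E_n = −217.6/n² eV.
E_4 = −217.6/16 = −13.60 eV and E_3 = −217.6/9 = −24.18 eV.
The photon energy is |E_4 − E_3| = 10.6 eV.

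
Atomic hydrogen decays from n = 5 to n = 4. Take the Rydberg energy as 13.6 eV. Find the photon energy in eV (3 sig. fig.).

0.306 eV

E_5 = −13.60/25 = −0.5440 eV and E_4 = −13.60/16 = −0.8500 eV.
The photon energy is |E_5 − E_4| = 0.306 eV.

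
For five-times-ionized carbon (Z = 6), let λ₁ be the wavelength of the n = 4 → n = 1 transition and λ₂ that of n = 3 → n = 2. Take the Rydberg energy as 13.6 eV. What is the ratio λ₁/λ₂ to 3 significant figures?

λ ∝ 1/ΔE ∝ 1/(1/n_f² − 1/n_i²), and the Z² and hc factors cancel in the ratio.
λ₁/λ₂ = (1/2² − 1/3²)/(1/1² − 1/4²) = 0.1389/0.9375 = 0.148.

0.148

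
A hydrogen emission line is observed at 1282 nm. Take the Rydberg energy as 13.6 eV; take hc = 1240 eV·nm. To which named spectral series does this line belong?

Paschen

ΔE = 1240/1282 = 0.9672 eV.
This matches 13.6 × (1/3² − 1/5²), so n_f = 3: the Paschen series.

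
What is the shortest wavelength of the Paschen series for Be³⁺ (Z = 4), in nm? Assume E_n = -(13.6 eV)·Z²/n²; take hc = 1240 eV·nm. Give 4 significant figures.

The Paschen series has lower level n_f = 3; the series limit corresponds to n_i → ∞.
ΔE_max = 13.6 × 16 / 3² = 24.18 eV.
λ_min = 1240 / 24.18 = 51.29 nm.

51.29 nm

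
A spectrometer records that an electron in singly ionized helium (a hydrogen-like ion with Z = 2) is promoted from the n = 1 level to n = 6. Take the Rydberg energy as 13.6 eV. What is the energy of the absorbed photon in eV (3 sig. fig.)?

The Bohr energies scale as Z², so for Z = 2: E_n = −54.40/n² eV.
E_6 = −54.40/36 = −1.511 eV and E_1 = −54.40/1 = −54.40 eV.
The photon energy is |E_6 − E_1| = 52.9 eV.

52.9 eV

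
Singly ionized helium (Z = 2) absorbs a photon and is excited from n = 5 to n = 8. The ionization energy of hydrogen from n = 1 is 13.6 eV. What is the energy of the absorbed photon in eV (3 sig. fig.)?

1.33 eV

The Bohr energies scale as Z², so for Z = 2: E_n = −54.40/n² eV.
E_8 = −54.40/64 = −0.8500 eV and E_5 = −54.40/25 = −2.176 eV.
The photon energy is |E_8 − E_5| = 1.33 eV.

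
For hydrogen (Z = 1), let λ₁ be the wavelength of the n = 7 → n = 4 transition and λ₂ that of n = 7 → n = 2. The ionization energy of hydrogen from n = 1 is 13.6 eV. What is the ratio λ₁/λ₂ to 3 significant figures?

5.45

λ ∝ 1/ΔE ∝ 1/(1/n_f² − 1/n_i²), and the Z² and hc factors cancel in the ratio.
λ₁/λ₂ = (1/2² − 1/7²)/(1/4² − 1/7²) = 0.2296/0.04209 = 5.45.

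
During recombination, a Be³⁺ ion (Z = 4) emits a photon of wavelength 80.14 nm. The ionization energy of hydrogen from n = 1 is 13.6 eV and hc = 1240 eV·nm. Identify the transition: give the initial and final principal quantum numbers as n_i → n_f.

The photon energy is ΔE = hc/λ = 1240 / 80.14 = 15.47 eV.
With Z = 4, ΔE = 217.6 × (1/n_f² − 1/n_i²), so 1/n_f² − 1/n_i² = 0.07111.
Trying n_f = 3 gives 1/n_i² = 0.04000, i.e. n_i ≈ 5; this pair matches.

n_i = 5, n_f = 3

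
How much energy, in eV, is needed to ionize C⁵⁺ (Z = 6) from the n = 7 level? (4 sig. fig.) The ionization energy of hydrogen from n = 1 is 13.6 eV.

E_n = −13.6 Z²/n² = −489.6/n² eV for Z = 6.
E_7 = −489.6/49 = −9.992 eV, so ionization (to E = 0) requires 9.992 eV.

9.992 eV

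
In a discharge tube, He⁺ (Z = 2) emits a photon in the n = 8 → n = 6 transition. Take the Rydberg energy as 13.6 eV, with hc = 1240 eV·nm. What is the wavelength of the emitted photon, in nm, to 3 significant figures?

For Z = 2 the level energies scale as Z², so the effective Rydberg energy is 13.6 × 4 = 54.40 eV.
ΔE = 54.40 × (1/6² − 1/8²) = 54.40 × 0.01215 = 0.6611 eV.
λ = hc/ΔE = 1240 / 0.6611 = 1880 nm.

1880 nm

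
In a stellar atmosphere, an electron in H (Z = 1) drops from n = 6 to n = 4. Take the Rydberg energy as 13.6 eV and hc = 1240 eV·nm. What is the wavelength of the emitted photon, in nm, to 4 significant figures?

2626 nm

ΔE = 13.60 × (1/4² − 1/6²) = 13.60 × 0.03472 = 0.4722 eV.
λ = hc/ΔE = 1240 / 0.4722 = 2626 nm.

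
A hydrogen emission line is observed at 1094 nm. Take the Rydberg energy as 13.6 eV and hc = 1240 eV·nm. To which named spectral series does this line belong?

Paschen

ΔE = 1240/1094 = 1.133 eV.
This matches 13.6 × (1/3² − 1/6²), so n_f = 3: the Paschen series.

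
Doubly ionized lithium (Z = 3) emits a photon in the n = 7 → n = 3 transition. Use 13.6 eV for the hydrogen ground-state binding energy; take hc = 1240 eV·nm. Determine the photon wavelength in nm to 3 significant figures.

For Z = 3 the level energies scale as Z², so the effective Rydberg energy is 13.6 × 9 = 122.4 eV.
ΔE = 122.4 × (1/3² − 1/7²) = 122.4 × 0.09070 = 11.10 eV.
λ = hc/ΔE = 1240 / 11.10 = 112 nm.

112 nm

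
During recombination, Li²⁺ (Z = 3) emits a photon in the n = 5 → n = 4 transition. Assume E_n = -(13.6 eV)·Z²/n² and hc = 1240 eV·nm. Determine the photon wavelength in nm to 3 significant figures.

For Z = 3 the level energies scale as Z², so the effective Rydberg energy is 13.6 × 9 = 122.4 eV.
ΔE = 122.4 × (1/4² − 1/5²) = 122.4 × 0.02250 = 2.754 eV.
λ = hc/ΔE = 1240 / 2.754 = 450 nm.

450 nm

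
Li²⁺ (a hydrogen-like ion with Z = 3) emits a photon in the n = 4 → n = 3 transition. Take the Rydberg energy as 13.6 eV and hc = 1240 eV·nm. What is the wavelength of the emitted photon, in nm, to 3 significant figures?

208 nm

For Z = 3 the level energies scale as Z², so the effective Rydberg energy is 13.6 × 9 = 122.4 eV.
ΔE = 122.4 × (1/3² − 1/4²) = 122.4 × 0.04861 = 5.950 eV.
λ = hc/ΔE = 1240 / 5.950 = 208 nm.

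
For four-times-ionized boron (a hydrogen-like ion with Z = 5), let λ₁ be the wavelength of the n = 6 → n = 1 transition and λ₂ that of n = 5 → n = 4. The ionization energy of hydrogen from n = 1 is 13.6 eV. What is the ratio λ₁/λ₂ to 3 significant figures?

0.0231

λ ∝ 1/ΔE ∝ 1/(1/n_f² − 1/n_i²), and the Z² and hc factors cancel in the ratio.
λ₁/λ₂ = (1/4² − 1/5²)/(1/1² − 1/6²) = 0.02250/0.9722 = 0.0231.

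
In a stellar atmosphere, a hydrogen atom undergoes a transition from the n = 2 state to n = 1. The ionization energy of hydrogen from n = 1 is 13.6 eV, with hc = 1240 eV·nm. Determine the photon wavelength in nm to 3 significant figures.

ΔE = 13.60 × (1/1² − 1/2²) = 13.60 × 0.7500 = 10.20 eV.
λ = hc/ΔE = 1240 / 10.20 = 122 nm.

122 nm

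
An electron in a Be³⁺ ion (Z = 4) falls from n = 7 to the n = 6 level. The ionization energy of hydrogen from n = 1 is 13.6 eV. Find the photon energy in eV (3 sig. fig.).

The Bohr energies scale as Z², so for Z = 4: E_n = −217.6/n² eV.
E_7 = −217.6/49 = −4.441 eV and E_6 = −217.6/36 = −6.044 eV.
The photon energy is |E_7 − E_6| = 1.60 eV.

1.60 eV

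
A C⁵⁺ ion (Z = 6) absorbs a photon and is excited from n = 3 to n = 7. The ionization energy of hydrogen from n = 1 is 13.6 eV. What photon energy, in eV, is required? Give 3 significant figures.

The Bohr energies scale as Z², so for Z = 6: E_n = −489.6/n² eV.
E_7 = −489.6/49 = −9.992 eV and E_3 = −489.6/9 = −54.40 eV.
The photon energy is |E_7 − E_3| = 44.4 eV.

44.4 eV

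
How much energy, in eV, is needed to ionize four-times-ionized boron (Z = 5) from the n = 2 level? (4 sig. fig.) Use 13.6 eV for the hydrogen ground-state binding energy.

E_n = −13.6 Z²/n² = −340.0/n² eV for Z = 5.
E_2 = −340.0/4 = −85.00 eV, so ionization (to E = 0) requires 85.00 eV.

85.00 eV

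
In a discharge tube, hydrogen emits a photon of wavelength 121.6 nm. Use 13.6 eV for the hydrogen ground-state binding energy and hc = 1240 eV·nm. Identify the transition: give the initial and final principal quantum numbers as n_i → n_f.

n_i = 2, n_f = 1

The photon energy is ΔE = hc/λ = 1240 / 121.6 = 10.20 eV.
With Z = 1, ΔE = 13.60 × (1/n_f² − 1/n_i²), so 1/n_f² − 1/n_i² = 0.7498.
Trying n_f = 1 gives 1/n_i² = 0.2502, i.e. n_i ≈ 2; this pair matches.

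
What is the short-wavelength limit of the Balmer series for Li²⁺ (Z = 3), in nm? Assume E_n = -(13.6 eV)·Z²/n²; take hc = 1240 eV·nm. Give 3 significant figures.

The Balmer series has lower level n_f = 2; the series limit corresponds to n_i → ∞.
ΔE_max = 13.6 × 9 / 2² = 30.60 eV.
λ_min = 1240 / 30.60 = 40.5 nm.

40.5 nm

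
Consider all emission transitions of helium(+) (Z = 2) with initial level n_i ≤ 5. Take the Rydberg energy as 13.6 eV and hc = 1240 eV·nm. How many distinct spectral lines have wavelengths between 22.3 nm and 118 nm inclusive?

5

Enumerate all n_i → n_f pairs with 1 ≤ n_f < n_i ≤ 5 and compute λ = 1240 / [13.6·4·(1/n_f² − 1/n_i²)].
Lines falling in [22.3, 118] nm: 5→1 (23.74 nm), 4→1 (24.31 nm), 3→1 (25.64 nm), 2→1 (30.39 nm), 5→2 (108.5 nm).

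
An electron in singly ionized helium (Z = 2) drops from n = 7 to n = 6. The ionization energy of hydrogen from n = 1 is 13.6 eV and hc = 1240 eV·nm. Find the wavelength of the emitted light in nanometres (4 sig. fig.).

3093 nm

For Z = 2 the level energies scale as Z², so the effective Rydberg energy is 13.6 × 4 = 54.40 eV.
ΔE = 54.40 × (1/6² − 1/7²) = 54.40 × 0.007370 = 0.4009 eV.
λ = hc/ΔE = 1240 / 0.4009 = 3093 nm.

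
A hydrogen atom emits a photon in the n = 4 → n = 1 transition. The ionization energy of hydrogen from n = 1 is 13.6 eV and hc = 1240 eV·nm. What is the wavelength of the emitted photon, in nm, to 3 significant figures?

ΔE = 13.60 × (1/1² − 1/4²) = 13.60 × 0.9375 = 12.75 eV.
λ = hc/ΔE = 1240 / 12.75 = 97.3 nm.
This line belongs to the Lyman series.

97.3 nm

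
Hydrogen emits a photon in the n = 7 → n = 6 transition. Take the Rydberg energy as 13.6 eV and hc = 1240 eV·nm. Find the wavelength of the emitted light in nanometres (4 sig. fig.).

ΔE = 13.60 × (1/6² − 1/7²) = 13.60 × 0.007370 = 0.1002 eV.
λ = hc/ΔE = 1240 / 0.1002 = 12370 nm.

12370 nm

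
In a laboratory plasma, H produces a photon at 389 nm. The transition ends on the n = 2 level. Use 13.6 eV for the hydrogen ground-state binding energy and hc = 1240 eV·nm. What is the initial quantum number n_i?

n_i = 8

The photon energy is ΔE = hc/λ = 1240 / 389 = 3.188 eV.
With Z = 1, ΔE = 13.60 × (1/n_f² − 1/n_i²), so 1/n_f² − 1/n_i² = 0.2344.
With n_f = 2: 1/n_i² = 1/4 − 0.2344 = 0.01561, so n_i ≈ 8.00.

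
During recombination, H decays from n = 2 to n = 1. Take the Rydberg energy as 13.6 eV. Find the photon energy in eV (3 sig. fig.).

10.2 eV

E_2 = −13.60/4 = −3.400 eV and E_1 = −13.60/1 = −13.60 eV.
The photon energy is |E_2 − E_1| = 10.2 eV.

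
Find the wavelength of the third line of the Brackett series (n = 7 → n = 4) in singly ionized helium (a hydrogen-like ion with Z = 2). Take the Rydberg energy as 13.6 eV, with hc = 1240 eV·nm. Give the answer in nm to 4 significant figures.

The Brackett series terminates on n_f = 4; the third line has n_i = 4+3 = 7.
ΔE = 54.40 × (1/4² − 1/7²) = 2.290 eV.
λ = 1240 / 2.290 = 541.5 nm.

541.5 nm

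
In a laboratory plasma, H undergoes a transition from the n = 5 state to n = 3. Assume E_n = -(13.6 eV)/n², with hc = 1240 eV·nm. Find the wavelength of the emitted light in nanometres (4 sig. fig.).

1282 nm

ΔE = 13.60 × (1/3² − 1/5²) = 13.60 × 0.07111 = 0.9671 eV.
λ = hc/ΔE = 1240 / 0.9671 = 1282 nm.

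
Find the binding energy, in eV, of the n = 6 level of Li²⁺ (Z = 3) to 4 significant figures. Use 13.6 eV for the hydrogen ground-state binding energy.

3.400 eV

E_n = −13.6 Z²/n² = −122.4/n² eV for Z = 3.
E_6 = −122.4/36 = −3.400 eV, so ionization (to E = 0) requires 3.400 eV.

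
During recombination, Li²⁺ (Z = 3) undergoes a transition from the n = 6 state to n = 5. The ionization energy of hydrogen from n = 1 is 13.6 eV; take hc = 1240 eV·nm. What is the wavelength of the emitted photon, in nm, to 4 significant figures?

For Z = 3 the level energies scale as Z², so the effective Rydberg energy is 13.6 × 9 = 122.4 eV.
ΔE = 122.4 × (1/5² − 1/6²) = 122.4 × 0.01222 = 1.496 eV.
λ = hc/ΔE = 1240 / 1.496 = 828.9 nm.

828.9 nm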